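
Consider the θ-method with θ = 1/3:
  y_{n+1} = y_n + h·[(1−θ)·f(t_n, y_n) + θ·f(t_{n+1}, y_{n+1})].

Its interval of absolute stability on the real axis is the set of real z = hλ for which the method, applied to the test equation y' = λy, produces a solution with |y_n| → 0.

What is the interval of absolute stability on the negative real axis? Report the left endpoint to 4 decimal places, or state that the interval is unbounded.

On y'=λy, z=hλ:
  y_{n+1} = y_n + z·[2/3·y_n + 1/3·y_{n+1}] ⇒ (1 − 1/3z)y_{n+1} = (1 + 2/3z)y_n
  Hence R(z) = (1 + 2/3z)/(1 − 1/3z).

Need |R(x)|<1, x<0.
x=-1.73: |R|=0.0973
R=−1: 1+2/3x = −1+1/3x ⇒ -1/3x=2 ⇒ x=2/(-1/3)=-6.0000
Confirm numerically:
  x=-5.741: |R|=0.97037 <1
  x=-5.180: |R|=0.89976 <1
  x=-2.576: |R|=0.38594 <1
  x=-6.565: |R|=1.05907 >1
  x=-6.530: |R|=1.05561 >1
  x=-6.169: |R|=1.01843 >1
So |R|<1 on (-6.0000, 0).

(-6.0000, 0).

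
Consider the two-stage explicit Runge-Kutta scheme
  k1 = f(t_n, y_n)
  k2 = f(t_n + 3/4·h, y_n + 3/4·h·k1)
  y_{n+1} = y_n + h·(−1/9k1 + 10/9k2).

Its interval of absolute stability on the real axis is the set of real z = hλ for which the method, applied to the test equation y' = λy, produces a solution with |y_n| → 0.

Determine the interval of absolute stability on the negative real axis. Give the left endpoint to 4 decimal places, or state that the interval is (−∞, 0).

On y'=λy, z=hλ:
  k1=λy_n ⇒ h·k1=z·y_n;  k2=λ(1+3/4z)y_n ⇒ h·k2=z(1+3/4z)y_n
  y_{n+1}/y_n = 1 − 1/9z + 10/9z(1+3/4z) = 1 + z + 5/6z²
  R(z) = 1 + z + 5/6z².

Boundary: |R(x)|=1, x<0.
x=-0.94: |R|=0.7963
R=1: x+5/6x²=0 ⇒ x=−6/5=-1.2000; min R=1−1/(4·5/6)=0.7000>−1
Confirm numerically:
  x=-1.090: |R|=0.90008 <1
  x=-0.970: |R|=0.81408 <1
  x=-0.795: |R|=0.73169 <1
  x=-0.695: |R|=0.70752 <1
  x=-1.794: |R|=1.88803 >1
  x=-1.591: |R|=1.51840 >1
  x=-1.584: |R|=1.50688 >1
Interval (-1.2000, 0).

z∈(-1.2000,0).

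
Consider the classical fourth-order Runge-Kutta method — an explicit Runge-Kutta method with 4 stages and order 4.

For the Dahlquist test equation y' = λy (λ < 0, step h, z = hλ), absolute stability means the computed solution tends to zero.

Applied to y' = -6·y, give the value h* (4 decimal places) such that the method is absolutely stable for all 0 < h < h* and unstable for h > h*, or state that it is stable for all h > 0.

(-2.7853,0); λ=-6 ⇒ h* = 0.4642.

With y'=λy (z=hλ):
  order 4, 4-stage ⇒ R(z)=1+z+z^2/2+z^3/6+z^4/24
  (e.g. R(-1.07)=0.35289, |R|=0.35289)

Boundary: |R(x)|=1, x<0.
x=-1.07: |R|=0.3529
|R(-2.82)|=1.0536 |R(-2.08)|=0.3633 |R(-1.54)|=0.2714
Bisect:
  x_lo=-3.1023 |R|=1.5932  x_hi=-0.1460 |R|=0.8641
  mid=-1.62418 |R|=0.27066 →hi
  mid=-2.36327 |R|=0.52912 →hi
  mid=-2.73281 |R|=0.92371 →hi
  mid=-2.91758 |R|=1.21846 →lo
  mid=-2.82519 |R|=1.06184 →lo
  mid=-2.77900 |R|=0.99055 →hi
  mid=-2.80210 |R|=1.02563 →lo
  mid=-2.79055 |R|=1.00795 →lo
  mid=-2.78477 |R|=0.99922 →hi
  mid=-2.78766 |R|=1.00358 →lo
  ...
  [-2.78532,-2.78514] ⇒ x*=-2.7853
So |R|<1 on (-2.7853, 0).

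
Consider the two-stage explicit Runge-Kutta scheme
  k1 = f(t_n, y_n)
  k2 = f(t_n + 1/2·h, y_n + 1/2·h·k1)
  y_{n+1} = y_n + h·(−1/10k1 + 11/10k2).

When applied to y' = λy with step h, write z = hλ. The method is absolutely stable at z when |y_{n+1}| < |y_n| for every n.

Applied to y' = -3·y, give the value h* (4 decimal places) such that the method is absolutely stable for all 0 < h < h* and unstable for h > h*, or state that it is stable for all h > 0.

Test eqn y'=λy, z=hλ:
  k1=λy_n ⇒ h·k1=z·y_n;  k2=λ(1+1/2z)y_n ⇒ h·k2=z(1+1/2z)y_n
  y_{n+1}/y_n = 1 − 1/10z + 11/10z(1+1/2z) = 1 + z + 11/20z²
  ⇒ R(z) = 1 + z + 11/20z².

Boundary: |R(x)|=1, x<0.
x=-0.74: |R|=0.5612
R=1: x+11/20x²=0 ⇒ x=−20/11=-1.8182; min R=1−1/(4·11/20)=0.5455>−1
Confirm numerically:
  x=-1.607: |R|=0.81335 <1
  x=-1.522: |R|=0.75207 <1
  x=-1.138: |R|=0.57427 <1
  x=-2.231: |R|=1.50655 >1
  x=-1.845: |R|=1.02721 >1
Interval (-1.8182, 0).

(-1.8182,0); λ=-3 ⇒ h* = (20/11)/3 = 0.6061.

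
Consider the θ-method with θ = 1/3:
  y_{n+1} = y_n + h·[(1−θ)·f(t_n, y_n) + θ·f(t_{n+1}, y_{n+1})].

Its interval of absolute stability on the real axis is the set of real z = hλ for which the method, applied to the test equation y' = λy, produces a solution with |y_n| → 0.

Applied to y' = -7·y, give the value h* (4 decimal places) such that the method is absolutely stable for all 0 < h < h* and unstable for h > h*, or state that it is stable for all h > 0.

On y'=λy, z=hλ:
  y_{n+1} = y_n + z·[2/3·y_n + 1/3·y_{n+1}] ⇒ (1 − 1/3z)y_{n+1} = (1 + 2/3z)y_n
  ⇒ R(z) = (1 + 2/3z)/(1 − 1/3z).

Need |R(x)|<1, x<0.
x=-1.32: |R|=0.0833
R=−1: 1+2/3x = −1+1/3x ⇒ -1/3x=2 ⇒ x=2/(-1/3)=-6.0000
Confirm numerically:
  x=-5.350: |R|=0.92216 <1
  x=-5.296: |R|=0.91514 <1
  x=-4.340: |R|=0.77384 <1
  x=-6.465: |R|=1.04913 >1
  x=-6.344: |R|=1.03682 >1
  x=-6.334: |R|=1.03578 >1
Interval (-6.0000, 0).

(-6.0000,0); λ=-7 ⇒ h* = (6)/7 = 0.8571.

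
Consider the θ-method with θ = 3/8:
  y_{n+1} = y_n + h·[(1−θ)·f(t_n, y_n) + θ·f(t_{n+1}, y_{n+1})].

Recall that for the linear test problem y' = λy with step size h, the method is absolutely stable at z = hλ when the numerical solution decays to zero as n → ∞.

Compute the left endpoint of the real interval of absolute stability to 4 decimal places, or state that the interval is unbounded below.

With y'=λy (z=hλ):
  y_{n+1} = y_n + z·[5/8·y_n + 3/8·y_{n+1}] ⇒ (1 − 3/8z)y_{n+1} = (1 + 5/8z)y_n
  Hence R(z) = (1 + 5/8z)/(1 − 3/8z).

Boundary: |R(x)|=1, x<0.
x=-1.06: |R|=0.2415
R=−1: 1+5/8x = −1+3/8x ⇒ -1/4x=2 ⇒ x=2/(-1/4)=-8.0000
Confirm numerically:
  x=-7.506: |R|=0.96763 <1
  x=-4.703: |R|=0.70175 <1
  x=-3.993: |R|=0.59888 <1
  x=-8.413: |R|=1.02485 >1
  x=-8.260: |R|=1.01586 >1
  x=-8.231: |R|=1.01413 >1
Stable set (-8.0000, 0).

left endpoint -8.0000.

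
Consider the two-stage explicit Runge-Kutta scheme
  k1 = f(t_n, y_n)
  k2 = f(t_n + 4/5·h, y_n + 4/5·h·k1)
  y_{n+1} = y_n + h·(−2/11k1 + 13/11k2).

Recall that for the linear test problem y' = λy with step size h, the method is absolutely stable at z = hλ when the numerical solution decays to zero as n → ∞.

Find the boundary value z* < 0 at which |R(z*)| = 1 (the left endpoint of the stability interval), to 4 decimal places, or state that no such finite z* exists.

On y'=λy, z=hλ:
  k1=λy_n ⇒ h·k1=z·y_n;  k2=λ(1+4/5z)y_n ⇒ h·k2=z(1+4/5z)y_n
  y_{n+1}/y_n = 1 − 2/11z + 13/11z(1+4/5z) = 1 + z + 52/55z²
  Hence R(z) = 1 + z + 52/55z².

Boundary: |R(x)|=1, x<0.
x=-0.86: |R|=0.8393
R=1: x+52/55x²=0 ⇒ x=−55/52=-1.0577; min R=1−1/(4·52/55)=0.7356>−1
Confirm numerically:
  x=-0.713: |R|=0.76764 <1
  x=-0.486: |R|=0.73731 <1
  x=-0.475: |R|=0.73832 <1
  x=-0.465: |R|=0.73943 <1
  x=-1.394: |R|=1.44324 >1
  x=-1.129: |R|=1.07612 >1
So |R|<1 on (-1.0577, 0).

z* = -1.0577.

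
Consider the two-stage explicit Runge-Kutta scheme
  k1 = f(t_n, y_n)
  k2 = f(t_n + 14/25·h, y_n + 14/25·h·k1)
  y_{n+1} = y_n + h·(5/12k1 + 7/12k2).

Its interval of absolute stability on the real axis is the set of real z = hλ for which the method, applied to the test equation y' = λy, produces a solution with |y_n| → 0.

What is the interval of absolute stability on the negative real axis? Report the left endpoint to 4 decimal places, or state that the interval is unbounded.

With y'=λy (z=hλ):
  k1=λy_n ⇒ h·k1=z·y_n;  k2=λ(1+14/25z)y_n ⇒ h·k2=z(1+14/25z)y_n
  y_{n+1}/y_n = 1 + 5/12z + 7/12z(1+14/25z) = 1 + z + 49/150z²
  so R(z) = 1 + z + 49/150z².

Solve |R(x)|<1 on ℝ⁻.
x=-1.32: |R|=0.2492
R=1: x+49/150x²=0 ⇒ x=−150/49=-3.0612; min R=1−1/(4·49/150)=0.2347>−1
Confirm numerically:
  x=-2.239: |R|=0.39862 <1
  x=-2.104: |R|=0.34209 <1
  x=-1.784: |R|=0.25567 <1
  x=-1.365: |R|=0.24365 <1
  x=-3.610: |R|=1.64715 >1
  x=-3.209: |R|=1.15491 >1
  x=-3.116: |R|=1.05576 >1
Stable set (-3.0612, 0).

z∈(-3.0612,0).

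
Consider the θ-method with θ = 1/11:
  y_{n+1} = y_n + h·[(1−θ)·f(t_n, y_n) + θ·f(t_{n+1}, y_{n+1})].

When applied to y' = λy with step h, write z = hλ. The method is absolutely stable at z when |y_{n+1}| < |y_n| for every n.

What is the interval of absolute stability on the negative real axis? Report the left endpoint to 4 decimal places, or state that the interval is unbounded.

Set f=λy, z=hλ:
  y_{n+1} = y_n + z·[10/11·y_n + 1/11·y_{n+1}] ⇒ (1 − 1/11z)y_{n+1} = (1 + 10/11z)y_n
  R(z) = (1 + 10/11z)/(1 − 1/11z).

Solve |R(x)|<1 on ℝ⁻.
x=-0.39: |R|=0.6234
R=−1: 1+10/11x = −1+1/11x ⇒ -9/11x=2 ⇒ x=2/(-9/11)=-2.4444
Confirm numerically:
  x=-2.122: |R|=0.77884 <1
  x=-1.928: |R|=0.64047 <1
  x=-1.362: |R|=0.21194 <1
  x=-1.344: |R|=0.19767 <1
  x=-2.615: |R|=1.11274 >1
  x=-2.549: |R|=1.06945 >1
Interval (-2.4444, 0).

z∈(-2.4444,0).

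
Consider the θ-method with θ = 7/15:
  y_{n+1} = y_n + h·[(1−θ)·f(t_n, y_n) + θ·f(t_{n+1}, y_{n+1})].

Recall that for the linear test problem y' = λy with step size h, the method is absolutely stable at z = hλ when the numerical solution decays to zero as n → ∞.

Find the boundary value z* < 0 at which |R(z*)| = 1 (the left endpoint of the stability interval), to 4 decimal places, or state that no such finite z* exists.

With y'=λy (z=hλ):
  y_{n+1} = y_n + z·[8/15·y_n + 7/15·y_{n+1}] ⇒ (1 − 7/15z)y_{n+1} = (1 + 8/15z)y_n
  R(z) = (1 + 8/15z)/(1 − 7/15z).

Boundary: |R(x)|=1, x<0.
x=-1.37: |R|=0.1643
R=−1: 1+8/15x = −1+7/15x ⇒ -1/15x=2 ⇒ x=2/(-1/15)=-30.0000
Confirm numerically:
  x=-28.369: |R|=0.99236 <1
  x=-21.710: |R|=0.95035 <1
  x=-21.275: |R|=0.94677 <1
  x=-15.869: |R|=0.88792 <1
  x=-30.324: |R|=1.00143 >1
  x=-30.204: |R|=1.00090 >1
  x=-30.166: |R|=1.00073 >1
Stable set (-30.0000, 0).

z* = -30.0000.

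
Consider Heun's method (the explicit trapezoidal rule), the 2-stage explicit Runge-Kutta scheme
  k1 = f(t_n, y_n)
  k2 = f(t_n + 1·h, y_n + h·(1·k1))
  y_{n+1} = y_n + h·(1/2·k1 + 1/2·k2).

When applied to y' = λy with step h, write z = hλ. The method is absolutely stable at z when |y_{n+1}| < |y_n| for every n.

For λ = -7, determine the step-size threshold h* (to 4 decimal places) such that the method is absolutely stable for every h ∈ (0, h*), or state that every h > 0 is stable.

On y'=λy, z=hλ:
  order 2, 2-stage ⇒ R(z)=1+z+z^2/2
  (e.g. R(-0.99)=0.50005, |R|=0.50005)

Boundary: |R(x)|=1, x<0.
x=-0.99: |R|=0.5000
|R(-1.27)|=0.5364 |R(-1.24)|=0.5288 |R(-0.7)|=0.5450
Bisect:
  x_lo=-2.8899 |R|=2.2858  x_hi=-0.0659 |R|=0.9363
  mid=-1.47789 |R|=0.61419 →hi
  mid=-2.18389 |R|=1.20079 →lo
  mid=-1.83089 |R|=0.84519 →hi
  mid=-2.00739 |R|=1.00741 →lo
  mid=-1.91914 |R|=0.92241 →hi
  mid=-1.96326 |R|=0.96394 →hi
  mid=-1.98532 |R|=0.98543 →hi
  ...
  [-2.00015,-1.99998] ⇒ x*=-2.0000
Interval (-2.0000, 0).

(-2.0000,0); λ=-7 ⇒ h* = 0.2857.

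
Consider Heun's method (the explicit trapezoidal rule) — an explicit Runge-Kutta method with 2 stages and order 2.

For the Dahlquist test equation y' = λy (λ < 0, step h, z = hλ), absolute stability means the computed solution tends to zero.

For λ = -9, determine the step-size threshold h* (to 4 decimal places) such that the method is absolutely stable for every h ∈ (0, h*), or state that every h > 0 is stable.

(-2.0000,0); λ=-9 ⇒ h* = 0.2222.

On y'=λy, z=hλ:
  order 2, 2-stage ⇒ R(z)=1+z+z^2/2
  (e.g. R(-0.51)=0.62005, |R|=0.62005)

Solve |R(x)|<1 on ℝ⁻.
x=-0.51: |R|=0.6200
|R(-2.19)|=1.2080 |R(-1.22)|=0.5242 |R(-1.16)|=0.5128
Bisect:
  x_lo=-2.6352 |R|=1.8369  x_hi=-0.2301 |R|=0.7963
  mid=-1.43267 |R|=0.59360 →hi
  mid=-2.03393 |R|=1.03451 →lo
  mid=-1.73330 |R|=0.76886 →hi
  mid=-1.88362 |R|=0.89039 →hi
  mid=-1.95878 |R|=0.95962 →hi
  mid=-1.99635 |R|=0.99636 →hi
  mid=-2.01514 |R|=1.01526 →lo
  mid=-2.00575 |R|=1.00577 →lo
  mid=-2.00105 |R|=1.00105 →lo
  ...
  [-2.00002,-1.99988] ⇒ x*=-2.0000
Stable set (-2.0000, 0).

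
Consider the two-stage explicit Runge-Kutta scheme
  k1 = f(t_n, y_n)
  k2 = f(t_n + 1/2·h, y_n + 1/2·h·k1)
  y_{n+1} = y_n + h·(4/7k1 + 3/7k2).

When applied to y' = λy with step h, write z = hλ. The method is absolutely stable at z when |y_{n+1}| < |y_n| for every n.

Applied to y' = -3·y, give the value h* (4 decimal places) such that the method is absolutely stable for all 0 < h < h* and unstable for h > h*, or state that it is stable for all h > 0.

(-4.6667,0); λ=-3 ⇒ h* = (14/3)/3 = 1.5556.

Set f=λy, z=hλ:
  k1=λy_n ⇒ h·k1=z·y_n;  k2=λ(1+1/2z)y_n ⇒ h·k2=z(1+1/2z)y_n
  y_{n+1}/y_n = 1 + 4/7z + 3/7z(1+1/2z) = 1 + z + 3/14z²
  Hence R(z) = 1 + z + 3/14z².

Find x<0 with |R(x)|<1.
x=-1.73: |R|=0.0887
R=1: x+3/14x²=0 ⇒ x=−14/3=-4.6667; min R=1−1/(4·3/14)=-0.1667>−1
Confirm numerically:
  x=-4.202: |R|=0.58160 <1
  x=-3.757: |R|=0.26765 <1
  x=-2.533: |R|=0.15812 <1
  x=-4.937: |R|=1.28599 >1
  x=-4.717: |R|=1.05088 >1
Interval (-4.6667, 0).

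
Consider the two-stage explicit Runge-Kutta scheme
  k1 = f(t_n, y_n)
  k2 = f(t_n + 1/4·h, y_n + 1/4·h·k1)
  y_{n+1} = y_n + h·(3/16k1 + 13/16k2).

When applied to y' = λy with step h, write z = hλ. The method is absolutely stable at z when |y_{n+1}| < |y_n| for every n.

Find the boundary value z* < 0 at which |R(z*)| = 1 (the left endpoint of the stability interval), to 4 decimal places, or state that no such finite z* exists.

left endpoint -4.9231.

Test eqn y'=λy, z=hλ:
  k1=λy_n ⇒ h·k1=z·y_n;  k2=λ(1+1/4z)y_n ⇒ h·k2=z(1+1/4z)y_n
  y_{n+1}/y_n = 1 + 3/16z + 13/16z(1+1/4z) = 1 + z + 13/64z²
  R(z) = 1 + z + 13/64z².

Find x<0 with |R(x)|<1.
x=-0.76: |R|=0.3573
R=1: x+13/64x²=0 ⇒ x=−64/13=-4.9231; min R=1−1/(4·13/64)=-0.2308>−1
Confirm numerically:
  x=-4.438: |R|=0.56272 <1
  x=-4.348: |R|=0.49210 <1
  x=-3.177: |R|=0.12679 <1
  x=-2.963: |R|=0.17969 <1
  x=-5.397: |R|=1.51955 >1
  x=-5.359: |R|=1.47452 >1
Stable set (-4.9231, 0).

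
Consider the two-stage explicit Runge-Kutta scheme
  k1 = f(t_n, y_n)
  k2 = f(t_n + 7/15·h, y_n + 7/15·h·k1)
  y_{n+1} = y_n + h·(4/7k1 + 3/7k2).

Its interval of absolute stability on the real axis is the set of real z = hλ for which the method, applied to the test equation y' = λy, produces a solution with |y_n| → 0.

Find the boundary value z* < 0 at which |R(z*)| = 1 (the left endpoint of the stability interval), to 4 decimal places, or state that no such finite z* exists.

With y'=λy (z=hλ):
  k1=λy_n ⇒ h·k1=z·y_n;  k2=λ(1+7/15z)y_n ⇒ h·k2=z(1+7/15z)y_n
  y_{n+1}/y_n = 1 + 4/7z + 3/7z(1+7/15z) = 1 + z + 1/5z²
  ⇒ R(z) = 1 + z + 1/5z².

Boundary: |R(x)|=1, x<0.
x=-1.05: |R|=0.1705
R=1: x+1/5x²=0 ⇒ x=−5=-5.0000; min R=1−1/(4·1/5)=-0.2500>−1
Confirm numerically:
  x=-3.180: |R|=0.15752 <1
  x=-2.928: |R|=0.21336 <1
  x=-2.057: |R|=0.21075 <1
  x=-5.424: |R|=1.45996 >1
  x=-5.092: |R|=1.09369 >1
So |R|<1 on (-5.0000, 0).

z* = -5.0000.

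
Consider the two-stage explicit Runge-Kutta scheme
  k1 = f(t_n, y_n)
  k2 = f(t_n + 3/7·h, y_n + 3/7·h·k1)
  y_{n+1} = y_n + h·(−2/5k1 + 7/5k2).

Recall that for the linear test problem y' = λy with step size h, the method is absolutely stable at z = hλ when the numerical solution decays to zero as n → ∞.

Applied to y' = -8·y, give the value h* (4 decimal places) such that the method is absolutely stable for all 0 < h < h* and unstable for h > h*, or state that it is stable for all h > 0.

Set f=λy, z=hλ:
  k1=λy_n ⇒ h·k1=z·y_n;  k2=λ(1+3/7z)y_n ⇒ h·k2=z(1+3/7z)y_n
  y_{n+1}/y_n = 1 − 2/5z + 7/5z(1+3/7z) = 1 + z + 3/5z²
  so R(z) = 1 + z + 3/5z².

Solve |R(x)|<1 on ℝ⁻.
x=-0.73: |R|=0.5897
R=1: x+3/5x²=0 ⇒ x=−5/3=-1.6667; min R=1−1/(4·3/5)=0.5833>−1
Confirm numerically:
  x=-1.254: |R|=0.68951 <1
  x=-1.179: |R|=0.65502 <1
  x=-0.973: |R|=0.59504 <1
  x=-1.748: |R|=1.08530 >1
  x=-1.746: |R|=1.08311 >1
So |R|<1 on (-1.6667, 0).

(-1.6667,0); λ=-8 ⇒ h* = (5/3)/8 = 0.2083.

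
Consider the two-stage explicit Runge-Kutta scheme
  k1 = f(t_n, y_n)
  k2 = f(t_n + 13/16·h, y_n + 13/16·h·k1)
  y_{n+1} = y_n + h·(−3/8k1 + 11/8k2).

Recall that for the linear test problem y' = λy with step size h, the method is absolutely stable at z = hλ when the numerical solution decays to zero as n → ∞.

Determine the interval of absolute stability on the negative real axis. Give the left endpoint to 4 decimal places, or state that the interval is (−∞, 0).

(-0.8951, 0).

Set f=λy, z=hλ:
  k1=λy_n ⇒ h·k1=z·y_n;  k2=λ(1+13/16z)y_n ⇒ h·k2=z(1+13/16z)y_n
  y_{n+1}/y_n = 1 − 3/8z + 11/8z(1+13/16z) = 1 + z + 143/128z²
  R(z) = 1 + z + 143/128z².

Find x<0 with |R(x)|<1.
x=-0.93: |R|=1.0363
R=1: x+143/128x²=0 ⇒ x=−128/143=-0.8951; min R=1−1/(4·143/128)=0.7762>−1
Confirm numerically:
  x=-0.612: |R|=0.80644 <1
  x=-0.565: |R|=0.79163 <1
  x=-0.525: |R|=0.78292 <1
  x=-1.396: |R|=1.78119 >1
  x=-1.232: |R|=1.46369 >1
Stable set (-0.8951, 0).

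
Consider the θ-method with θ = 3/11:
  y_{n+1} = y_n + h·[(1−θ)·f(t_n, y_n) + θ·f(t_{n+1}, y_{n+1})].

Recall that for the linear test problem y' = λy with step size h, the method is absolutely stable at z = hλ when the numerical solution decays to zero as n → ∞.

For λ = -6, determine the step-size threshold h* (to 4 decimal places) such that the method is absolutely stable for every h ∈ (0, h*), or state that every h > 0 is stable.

Test eqn y'=λy, z=hλ:
  y_{n+1} = y_n + z·[8/11·y_n + 3/11·y_{n+1}] ⇒ (1 − 3/11z)y_{n+1} = (1 + 8/11z)y_n
  R(z) = (1 + 8/11z)/(1 − 3/11z).

Need |R(x)|<1, x<0.
x=-1.75: |R|=0.1846
R=−1: 1+8/11x = −1+3/11x ⇒ -5/11x=2 ⇒ x=2/(-5/11)=-4.4000
Confirm numerically:
  x=-4.258: |R|=0.97014 <1
  x=-3.191: |R|=0.70617 <1
  x=-1.922: |R|=0.26100 <1
  x=-4.800: |R|=1.07874 >1
  x=-4.685: |R|=1.05687 >1
  x=-4.538: |R|=1.02803 >1
Interval (-4.4000, 0).

(-4.4000,0); λ=-6 ⇒ h* = (22/5)/6 = 0.7333.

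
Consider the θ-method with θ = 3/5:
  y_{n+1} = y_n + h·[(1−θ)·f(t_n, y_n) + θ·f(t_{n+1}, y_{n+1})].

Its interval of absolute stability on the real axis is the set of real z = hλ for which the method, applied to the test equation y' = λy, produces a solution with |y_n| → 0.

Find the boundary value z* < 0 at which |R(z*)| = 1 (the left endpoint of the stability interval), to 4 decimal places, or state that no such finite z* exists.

Set f=λy, z=hλ:
  y_{n+1} = y_n + z·[2/5·y_n + 3/5·y_{n+1}] ⇒ (1 − 3/5z)y_{n+1} = (1 + 2/5z)y_n
  R(z) = (1 + 2/5z)/(1 − 3/5z).

Need |R(x)|<1, x<0.
x=-1.29: |R|=0.2728
x=-2: |R|=0.0909
x=-10: |R|=0.4286
x=-100: |R|=0.6393
θ=3/5≥1/2 ⇒ |1+2/5x|<|1−3/5x| ∀x<0 ⇒ interval (−∞,0).

unbounded; (−∞, 0).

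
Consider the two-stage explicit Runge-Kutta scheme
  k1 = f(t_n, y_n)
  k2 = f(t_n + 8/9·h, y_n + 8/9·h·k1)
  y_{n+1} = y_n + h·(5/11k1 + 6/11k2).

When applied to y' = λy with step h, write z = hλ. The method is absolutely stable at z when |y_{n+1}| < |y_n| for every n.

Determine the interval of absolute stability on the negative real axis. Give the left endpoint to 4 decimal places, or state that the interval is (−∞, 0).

z∈(-2.0625,0).

On y'=λy, z=hλ:
  k1=λy_n ⇒ h·k1=z·y_n;  k2=λ(1+8/9z)y_n ⇒ h·k2=z(1+8/9z)y_n
  y_{n+1}/y_n = 1 + 5/11z + 6/11z(1+8/9z) = 1 + z + 16/33z²
  R(z) = 1 + z + 16/33z².

Boundary: |R(x)|=1, x<0.
x=-0.52: |R|=0.6111
R=1: x+16/33x²=0 ⇒ x=−33/16=-2.0625; min R=1−1/(4·16/33)=0.4844>−1
Confirm numerically:
  x=-1.879: |R|=0.83283 <1
  x=-1.871: |R|=0.82628 <1
  x=-1.712: |R|=0.70906 <1
  x=-1.225: |R|=0.50258 <1
  x=-2.640: |R|=1.73920 >1
  x=-2.216: |R|=1.16492 >1
So |R|<1 on (-2.0625, 0).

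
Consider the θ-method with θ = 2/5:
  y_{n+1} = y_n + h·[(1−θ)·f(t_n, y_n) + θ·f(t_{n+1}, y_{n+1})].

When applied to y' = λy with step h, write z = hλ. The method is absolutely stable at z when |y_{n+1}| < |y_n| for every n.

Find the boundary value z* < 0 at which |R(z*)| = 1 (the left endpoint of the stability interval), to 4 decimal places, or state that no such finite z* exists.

left endpoint -10.0000.

On y'=λy, z=hλ:
  y_{n+1} = y_n + z·[3/5·y_n + 2/5·y_{n+1}] ⇒ (1 − 2/5z)y_{n+1} = (1 + 3/5z)y_n
  ⇒ R(z) = (1 + 3/5z)/(1 − 2/5z).

Boundary: |R(x)|=1, x<0.
x=-0.36: |R|=0.6853
R=−1: 1+3/5x = −1+2/5x ⇒ -1/5x=2 ⇒ x=2/(-1/5)=-10.0000
Confirm numerically:
  x=-9.876: |R|=0.99499 <1
  x=-8.873: |R|=0.95045 <1
  x=-6.255: |R|=0.78612 <1
  x=-4.985: |R|=0.66500 <1
  x=-10.443: |R|=1.01711 >1
  x=-10.261: |R|=1.01023 >1
So |R|<1 on (-10.0000, 0).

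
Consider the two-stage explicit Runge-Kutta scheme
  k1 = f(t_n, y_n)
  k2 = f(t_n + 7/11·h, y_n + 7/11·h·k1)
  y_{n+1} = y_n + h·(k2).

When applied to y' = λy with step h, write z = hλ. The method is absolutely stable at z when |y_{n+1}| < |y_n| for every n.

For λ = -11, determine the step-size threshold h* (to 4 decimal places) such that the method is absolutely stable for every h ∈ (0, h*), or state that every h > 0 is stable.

(-1.5714,0); λ=-11 ⇒ h* = (11/7)/11 = 0.1429.

On y'=λy, z=hλ:
  k1=λy_n ⇒ h·k1=z·y_n;  k2=λ(1+7/11z)y_n ⇒ h·k2=z(1+7/11z)y_n
  y_{n+1}/y_n = 1 + z(1+7/11z) = 1 + z + 7/11z²
  ⇒ R(z) = 1 + z + 7/11z².

Find x<0 with |R(x)|<1.
x=-0.66: |R|=0.6172
R=1: x+7/11x²=0 ⇒ x=−11/7=-1.5714; min R=1−1/(4·7/11)=0.6071>−1
Confirm numerically:
  x=-1.548: |R|=0.97692 <1
  x=-1.213: |R|=0.72333 <1
  x=-1.190: |R|=0.71115 <1
  x=-1.056: |R|=0.65363 <1
  x=-2.130: |R|=1.75712 >1
  x=-1.780: |R|=1.23625 >1
  x=-1.685: |R|=1.12178 >1
Stable set (-1.5714, 0).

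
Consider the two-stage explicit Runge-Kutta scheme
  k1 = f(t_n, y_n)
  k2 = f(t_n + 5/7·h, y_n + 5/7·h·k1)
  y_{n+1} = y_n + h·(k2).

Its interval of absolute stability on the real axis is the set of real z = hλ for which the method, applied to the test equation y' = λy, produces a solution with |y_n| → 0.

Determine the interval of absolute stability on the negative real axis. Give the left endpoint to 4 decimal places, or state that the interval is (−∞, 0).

On y'=λy, z=hλ:
  k1=λy_n ⇒ h·k1=z·y_n;  k2=λ(1+5/7z)y_n ⇒ h·k2=z(1+5/7z)y_n
  y_{n+1}/y_n = 1 + z(1+5/7z) = 1 + z + 5/7z²
  ⇒ R(z) = 1 + z + 5/7z².

Boundary: |R(x)|=1, x<0.
x=-0.54: |R|=0.6683
R=1: x+5/7x²=0 ⇒ x=−7/5=-1.4000; min R=1−1/(4·5/7)=0.6500>−1
Confirm numerically:
  x=-1.286: |R|=0.89528 <1
  x=-1.212: |R|=0.83725 <1
  x=-0.885: |R|=0.67445 <1
  x=-1.992: |R|=1.84233 >1
  x=-1.973: |R|=1.80752 >1
  x=-1.921: |R|=1.71489 >1
Interval (-1.4000, 0).

z∈(-1.4000,0).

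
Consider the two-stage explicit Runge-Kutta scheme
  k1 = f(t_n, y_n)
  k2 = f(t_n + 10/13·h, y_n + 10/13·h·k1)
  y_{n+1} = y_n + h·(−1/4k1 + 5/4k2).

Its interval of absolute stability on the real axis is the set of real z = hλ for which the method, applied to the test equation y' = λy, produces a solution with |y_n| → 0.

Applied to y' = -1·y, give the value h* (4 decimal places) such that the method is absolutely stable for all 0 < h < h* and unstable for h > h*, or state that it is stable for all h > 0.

(-1.0400,0); λ=-1 ⇒ h* = (26/25)/1 = 1.0400.

On y'=λy, z=hλ:
  k1=λy_n ⇒ h·k1=z·y_n;  k2=λ(1+10/13z)y_n ⇒ h·k2=z(1+10/13z)y_n
  y_{n+1}/y_n = 1 − 1/4z + 5/4z(1+10/13z) = 1 + z + 25/26z²
  so R(z) = 1 + z + 25/26z².

Solve |R(x)|<1 on ℝ⁻.
x=-0.98: |R|=0.9435
R=1: x+25/26x²=0 ⇒ x=−26/25=-1.0400; min R=1−1/(4·25/26)=0.7400>−1
Confirm numerically:
  x=-0.897: |R|=0.87666 <1
  x=-0.698: |R|=0.77047 <1
  x=-0.656: |R|=0.75778 <1
  x=-0.425: |R|=0.74868 <1
  x=-1.501: |R|=1.66535 >1
  x=-1.293: |R|=1.31455 >1
Stable set (-1.0400, 0).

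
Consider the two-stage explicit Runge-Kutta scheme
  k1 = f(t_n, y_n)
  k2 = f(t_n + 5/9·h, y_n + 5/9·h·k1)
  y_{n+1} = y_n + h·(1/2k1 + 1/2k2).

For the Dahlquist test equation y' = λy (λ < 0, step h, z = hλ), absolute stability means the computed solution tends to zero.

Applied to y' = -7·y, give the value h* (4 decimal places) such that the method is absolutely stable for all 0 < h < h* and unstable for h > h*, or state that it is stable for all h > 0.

With y'=λy (z=hλ):
  k1=λy_n ⇒ h·k1=z·y_n;  k2=λ(1+5/9z)y_n ⇒ h·k2=z(1+5/9z)y_n
  y_{n+1}/y_n = 1 + 1/2z + 1/2z(1+5/9z) = 1 + z + 5/18z²
  R(z) = 1 + z + 5/18z².

Need |R(x)|<1, x<0.
x=-1.19: |R|=0.2034
R=1: x+5/18x²=0 ⇒ x=−18/5=-3.6000; min R=1−1/(4·5/18)=0.1000>−1
Confirm numerically:
  x=-3.475: |R|=0.87934 <1
  x=-2.228: |R|=0.15088 <1
  x=-1.952: |R|=0.10642 <1
  x=-4.155: |R|=1.64056 >1
  x=-3.923: |R|=1.35198 >1
  x=-3.653: |R|=1.05378 >1
Stable set (-3.6000, 0).

(-3.6000,0); λ=-7 ⇒ h* = (18/5)/7 = 0.5143.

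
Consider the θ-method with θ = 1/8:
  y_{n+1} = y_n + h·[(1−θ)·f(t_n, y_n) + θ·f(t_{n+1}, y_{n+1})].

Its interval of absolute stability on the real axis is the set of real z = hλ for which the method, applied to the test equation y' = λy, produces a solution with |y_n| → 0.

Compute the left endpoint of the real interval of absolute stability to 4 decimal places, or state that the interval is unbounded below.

With y'=λy (z=hλ):
  y_{n+1} = y_n + z·[7/8·y_n + 1/8·y_{n+1}] ⇒ (1 − 1/8z)y_{n+1} = (1 + 7/8z)y_n
  R(z) = (1 + 7/8z)/(1 − 1/8z).

Boundary: |R(x)|=1, x<0.
x=-0.75: |R|=0.3143
R=−1: 1+7/8x = −1+1/8x ⇒ -3/4x=2 ⇒ x=2/(-3/4)=-2.6667
Confirm numerically:
  x=-1.776: |R|=0.45336 <1
  x=-1.771: |R|=0.45001 <1
  x=-1.737: |R|=0.42713 <1
  x=-3.123: |R|=1.24616 >1
  x=-3.049: |R|=1.20762 >1
So |R|<1 on (-2.6667, 0).

z* = -2.6667.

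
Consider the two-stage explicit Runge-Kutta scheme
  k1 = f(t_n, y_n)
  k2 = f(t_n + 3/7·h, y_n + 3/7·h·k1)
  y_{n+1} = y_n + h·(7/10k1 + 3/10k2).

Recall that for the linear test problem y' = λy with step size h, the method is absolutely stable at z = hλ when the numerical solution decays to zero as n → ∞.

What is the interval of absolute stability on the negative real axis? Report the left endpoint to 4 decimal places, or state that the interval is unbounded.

On y'=λy, z=hλ:
  k1=λy_n ⇒ h·k1=z·y_n;  k2=λ(1+3/7z)y_n ⇒ h·k2=z(1+3/7z)y_n
  y_{n+1}/y_n = 1 + 7/10z + 3/10z(1+3/7z) = 1 + z + 9/70z²
  Hence R(z) = 1 + z + 9/70z².

Need |R(x)|<1, x<0.
x=-0.83: |R|=0.2586
R=1: x+9/70x²=0 ⇒ x=−70/9=-7.7778; min R=1−1/(4·9/70)=-0.9444>−1
Confirm numerically:
  x=-7.596: |R|=0.82247 <1
  x=-5.433: |R|=0.63789 <1
  x=-4.924: |R|=0.80669 <1
  x=-4.167: |R|=0.93450 <1
  x=-8.094: |R|=1.32908 >1
  x=-7.906: |R|=1.13034 >1
  x=-7.902: |R|=1.12621 >1
Stable set (-7.7778, 0).

(-7.7778, 0).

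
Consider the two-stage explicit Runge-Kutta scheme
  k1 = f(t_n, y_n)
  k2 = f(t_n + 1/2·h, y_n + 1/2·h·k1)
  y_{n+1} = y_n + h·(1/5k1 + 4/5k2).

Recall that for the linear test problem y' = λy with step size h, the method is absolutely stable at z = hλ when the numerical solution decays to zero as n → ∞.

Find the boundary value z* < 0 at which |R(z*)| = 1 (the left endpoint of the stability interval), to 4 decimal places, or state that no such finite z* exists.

Test eqn y'=λy, z=hλ:
  k1=λy_n ⇒ h·k1=z·y_n;  k2=λ(1+1/2z)y_n ⇒ h·k2=z(1+1/2z)y_n
  y_{n+1}/y_n = 1 + 1/5z + 4/5z(1+1/2z) = 1 + z + 2/5z²
  ⇒ R(z) = 1 + z + 2/5z².

Boundary: |R(x)|=1, x<0.
x=-0.32: |R|=0.7210
R=1: x+2/5x²=0 ⇒ x=−5/2=-2.5000; min R=1−1/(4·2/5)=0.3750>−1
Confirm numerically:
  x=-2.245: |R|=0.77101 <1
  x=-1.306: |R|=0.37625 <1
  x=-1.282: |R|=0.37541 <1
  x=-1.015: |R|=0.39709 <1
  x=-2.705: |R|=1.22181 >1
  x=-2.584: |R|=1.08682 >1
Stable set (-2.5000, 0).

z* = -2.5000.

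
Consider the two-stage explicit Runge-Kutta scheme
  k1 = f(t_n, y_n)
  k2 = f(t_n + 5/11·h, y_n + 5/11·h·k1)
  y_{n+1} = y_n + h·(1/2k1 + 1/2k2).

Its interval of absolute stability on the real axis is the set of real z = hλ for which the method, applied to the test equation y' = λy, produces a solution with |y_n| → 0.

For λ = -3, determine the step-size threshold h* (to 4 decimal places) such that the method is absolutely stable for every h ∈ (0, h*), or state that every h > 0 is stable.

On y'=λy, z=hλ:
  k1=λy_n ⇒ h·k1=z·y_n;  k2=λ(1+5/11z)y_n ⇒ h·k2=z(1+5/11z)y_n
  y_{n+1}/y_n = 1 + 1/2z + 1/2z(1+5/11z) = 1 + z + 5/22z²
  ⇒ R(z) = 1 + z + 5/22z².

Solve |R(x)|<1 on ℝ⁻.
x=-1.08: |R|=0.1851
R=1: x+5/22x²=0 ⇒ x=−22/5=-4.4000; min R=1−1/(4·5/22)=-0.1000>−1
Confirm numerically:
  x=-4.350: |R|=0.95057 <1
  x=-3.508: |R|=0.28883 <1
  x=-1.940: |R|=0.08464 <1
  x=-4.975: |R|=1.65014 >1
  x=-4.461: |R|=1.06185 >1
So |R|<1 on (-4.4000, 0).

(-4.4000,0); λ=-3 ⇒ h* = (22/5)/3 = 1.4667.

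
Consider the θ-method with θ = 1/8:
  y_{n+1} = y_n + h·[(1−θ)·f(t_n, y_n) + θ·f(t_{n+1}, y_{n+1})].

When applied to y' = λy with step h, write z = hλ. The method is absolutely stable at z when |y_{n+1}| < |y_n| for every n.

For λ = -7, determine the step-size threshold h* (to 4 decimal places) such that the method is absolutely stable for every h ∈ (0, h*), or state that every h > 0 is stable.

(-2.6667,0); λ=-7 ⇒ h* = (8/3)/7 = 0.3810.

With y'=λy (z=hλ):
  y_{n+1} = y_n + z·[7/8·y_n + 1/8·y_{n+1}] ⇒ (1 − 1/8z)y_{n+1} = (1 + 7/8z)y_n
  ⇒ R(z) = (1 + 7/8z)/(1 − 1/8z).

Find x<0 with |R(x)|<1.
x=-1.25: |R|=0.0811
R=−1: 1+7/8x = −1+1/8x ⇒ -3/4x=2 ⇒ x=2/(-3/4)=-2.6667
Confirm numerically:
  x=-1.885: |R|=0.52554 <1
  x=-1.349: |R|=0.15435 <1
  x=-1.279: |R|=0.10271 <1
  x=-3.215: |R|=1.29336 >1
  x=-3.046: |R|=1.20605 >1
  x=-2.914: |R|=1.13597 >1
Stable set (-2.6667, 0).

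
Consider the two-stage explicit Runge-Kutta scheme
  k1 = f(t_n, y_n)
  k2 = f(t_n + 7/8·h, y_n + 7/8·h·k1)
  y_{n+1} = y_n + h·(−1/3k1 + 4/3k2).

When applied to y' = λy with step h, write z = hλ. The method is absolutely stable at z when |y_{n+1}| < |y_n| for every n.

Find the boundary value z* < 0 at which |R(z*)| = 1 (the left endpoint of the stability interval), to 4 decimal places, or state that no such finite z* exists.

Set f=λy, z=hλ:
  k1=λy_n ⇒ h·k1=z·y_n;  k2=λ(1+7/8z)y_n ⇒ h·k2=z(1+7/8z)y_n
  y_{n+1}/y_n = 1 − 1/3z + 4/3z(1+7/8z) = 1 + z + 7/6z²
  so R(z) = 1 + z + 7/6z².

Need |R(x)|<1, x<0.
x=-1.78: |R|=2.9165
R=1: x+7/6x²=0 ⇒ x=−6/7=-0.8571; min R=1−1/(4·7/6)=0.7857>−1
Confirm numerically:
  x=-0.759: |R|=0.91309 <1
  x=-0.581: |R|=0.81282 <1
  x=-0.377: |R|=0.78882 <1
  x=-1.403: |R|=1.89348 >1
  x=-1.042: |R|=1.22472 >1
Interval (-0.8571, 0).

left endpoint -0.8571.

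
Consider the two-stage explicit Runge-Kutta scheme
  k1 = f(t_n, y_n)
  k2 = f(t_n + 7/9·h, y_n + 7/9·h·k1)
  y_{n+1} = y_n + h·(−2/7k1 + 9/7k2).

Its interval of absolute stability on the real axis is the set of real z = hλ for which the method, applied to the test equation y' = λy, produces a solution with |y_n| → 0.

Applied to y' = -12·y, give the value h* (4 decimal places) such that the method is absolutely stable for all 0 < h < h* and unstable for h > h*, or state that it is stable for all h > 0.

(-1.0000,0); λ=-12 ⇒ h* = (1)/12 = 0.0833.

On y'=λy, z=hλ:
  k1=λy_n ⇒ h·k1=z·y_n;  k2=λ(1+7/9z)y_n ⇒ h·k2=z(1+7/9z)y_n
  y_{n+1}/y_n = 1 − 2/7z + 9/7z(1+7/9z) = 1 + z + z²
  R(z) = 1 + z + z².

Boundary: |R(x)|=1, x<0.
x=-1.64: |R|=2.0496
R=1: x+1x²=0 ⇒ x=−1=-1.0000; min R=1−1/(4·1)=0.7500>−1
Confirm numerically:
  x=-0.781: |R|=0.82896 <1
  x=-0.585: |R|=0.75723 <1
  x=-0.439: |R|=0.75372 <1
  x=-1.427: |R|=1.60933 >1
  x=-1.025: |R|=1.02563 >1
Interval (-1.0000, 0).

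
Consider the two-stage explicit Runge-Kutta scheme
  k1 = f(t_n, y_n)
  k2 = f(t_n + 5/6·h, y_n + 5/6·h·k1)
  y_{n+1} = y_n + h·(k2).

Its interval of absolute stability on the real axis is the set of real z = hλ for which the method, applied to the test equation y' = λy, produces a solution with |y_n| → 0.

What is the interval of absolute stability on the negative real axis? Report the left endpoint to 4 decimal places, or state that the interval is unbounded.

Set f=λy, z=hλ:
  k1=λy_n ⇒ h·k1=z·y_n;  k2=λ(1+5/6z)y_n ⇒ h·k2=z(1+5/6z)y_n
  y_{n+1}/y_n = 1 + z(1+5/6z) = 1 + z + 5/6z²
  R(z) = 1 + z + 5/6z².

Solve |R(x)|<1 on ℝ⁻.
x=-0.47: |R|=0.7141
R=1: x+5/6x²=0 ⇒ x=−6/5=-1.2000; min R=1−1/(4·5/6)=0.7000>−1
Confirm numerically:
  x=-1.171: |R|=0.97170 <1
  x=-0.774: |R|=0.72523 <1
  x=-0.610: |R|=0.70008 <1
  x=-1.669: |R|=1.65230 >1
  x=-1.609: |R|=1.54840 >1
  x=-1.409: |R|=1.24540 >1
So |R|<1 on (-1.2000, 0).

z∈(-1.2000,0).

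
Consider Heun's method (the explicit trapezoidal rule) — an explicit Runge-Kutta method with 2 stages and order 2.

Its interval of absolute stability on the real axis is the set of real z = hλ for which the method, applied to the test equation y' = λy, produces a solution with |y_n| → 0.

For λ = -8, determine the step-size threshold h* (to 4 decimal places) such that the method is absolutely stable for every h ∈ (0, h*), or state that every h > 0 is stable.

Test eqn y'=λy, z=hλ:
  order 2, 2-stage ⇒ R(z)=1+z+z^2/2
  (e.g. R(-1.72)=0.75920, |R|=0.75920)

Need |R(x)|<1, x<0.
x=-1.72: |R|=0.7592
|R(-2.14)|=1.1498 |R(-1.68)|=0.7312 |R(-1.39)|=0.5760
Bisect:
  x_lo=-2.7723 |R|=2.0706  x_hi=-0.1500 |R|=0.8613
  mid=-1.46114 |R|=0.60633 →hi
  mid=-2.11673 |R|=1.12354 →lo
  mid=-1.78894 |R|=0.81121 →hi
  mid=-1.95283 |R|=0.95395 →hi
  mid=-2.03478 |R|=1.03539 →lo
  mid=-1.99381 |R|=0.99383 →hi
  mid=-2.01429 |R|=1.01440 →lo
  mid=-2.00405 |R|=1.00406 →lo
  ...
  [-2.00005,-1.99989] ⇒ x*=-2.0000
So |R|<1 on (-2.0000, 0).

(-2.0000,0); λ=-8 ⇒ h* = 0.2500.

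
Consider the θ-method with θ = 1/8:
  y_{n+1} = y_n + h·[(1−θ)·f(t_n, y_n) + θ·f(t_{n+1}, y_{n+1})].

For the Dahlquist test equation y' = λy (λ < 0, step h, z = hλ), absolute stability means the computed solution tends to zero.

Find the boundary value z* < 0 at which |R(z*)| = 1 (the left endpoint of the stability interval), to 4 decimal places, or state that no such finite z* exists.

Set f=λy, z=hλ:
  y_{n+1} = y_n + z·[7/8·y_n + 1/8·y_{n+1}] ⇒ (1 − 1/8z)y_{n+1} = (1 + 7/8z)y_n
  ⇒ R(z) = (1 + 7/8z)/(1 − 1/8z).

Boundary: |R(x)|=1, x<0.
x=-0.88: |R|=0.2072
R=−1: 1+7/8x = −1+1/8x ⇒ -3/4x=2 ⇒ x=2/(-3/4)=-2.6667
Confirm numerically:
  x=-2.118: |R|=0.67464 <1
  x=-1.479: |R|=0.24823 <1
  x=-1.106: |R|=0.02833 <1
  x=-3.034: |R|=1.19975 >1
  x=-3.018: |R|=1.19132 >1
  x=-2.720: |R|=1.02985 >1
Stable set (-2.6667, 0).

z* = -2.6667.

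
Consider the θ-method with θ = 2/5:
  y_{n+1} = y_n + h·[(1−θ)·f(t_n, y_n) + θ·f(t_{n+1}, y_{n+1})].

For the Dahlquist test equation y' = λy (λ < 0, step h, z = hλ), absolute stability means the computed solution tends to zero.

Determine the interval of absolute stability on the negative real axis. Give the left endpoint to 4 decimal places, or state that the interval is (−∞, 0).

z∈(-10.0000,0).

With y'=λy (z=hλ):
  y_{n+1} = y_n + z·[3/5·y_n + 2/5·y_{n+1}] ⇒ (1 − 2/5z)y_{n+1} = (1 + 3/5z)y_n
  Hence R(z) = (1 + 3/5z)/(1 − 2/5z).

Solve |R(x)|<1 on ℝ⁻.
x=-0.51: |R|=0.5764
R=−1: 1+3/5x = −1+2/5x ⇒ -1/5x=2 ⇒ x=2/(-1/5)=-10.0000
Confirm numerically:
  x=-8.221: |R|=0.91703 <1
  x=-6.656: |R|=0.81739 <1
  x=-4.137: |R|=0.55831 <1
  x=-10.394: |R|=1.01528 >1
  x=-10.273: |R|=1.01069 >1
Stable set (-10.0000, 0).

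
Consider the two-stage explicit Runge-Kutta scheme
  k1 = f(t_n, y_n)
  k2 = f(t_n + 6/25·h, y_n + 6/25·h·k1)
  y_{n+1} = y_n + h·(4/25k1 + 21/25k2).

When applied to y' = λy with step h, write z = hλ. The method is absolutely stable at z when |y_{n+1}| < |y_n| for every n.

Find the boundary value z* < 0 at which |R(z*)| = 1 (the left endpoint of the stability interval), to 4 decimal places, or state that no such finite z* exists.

With y'=λy (z=hλ):
  k1=λy_n ⇒ h·k1=z·y_n;  k2=λ(1+6/25z)y_n ⇒ h·k2=z(1+6/25z)y_n
  y_{n+1}/y_n = 1 + 4/25z + 21/25z(1+6/25z) = 1 + z + 126/625z²
  R(z) = 1 + z + 126/625z².

Boundary: |R(x)|=1, x<0.
x=-0.73: |R|=0.3774
R=1: x+126/625x²=0 ⇒ x=−625/126=-4.9603; min R=1−1/(4·126/625)=-0.2401>−1
Confirm numerically:
  x=-4.914: |R|=0.95412 <1
  x=-2.819: |R|=0.21693 <1
  x=-1.989: |R|=0.19145 <1
  x=-5.511: |R|=1.61182 >1
  x=-5.507: |R|=1.60693 >1
  x=-5.482: |R|=1.57655 >1
So |R|<1 on (-4.9603, 0).

z* = -4.9603.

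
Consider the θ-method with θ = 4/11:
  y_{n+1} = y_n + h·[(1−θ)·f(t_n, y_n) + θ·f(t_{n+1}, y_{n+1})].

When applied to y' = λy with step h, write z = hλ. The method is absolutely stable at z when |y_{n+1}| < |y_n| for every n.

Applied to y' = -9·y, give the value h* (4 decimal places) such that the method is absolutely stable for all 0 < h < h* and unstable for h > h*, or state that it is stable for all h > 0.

(-7.3333,0); λ=-9 ⇒ h* = (22/3)/9 = 0.8148.

On y'=λy, z=hλ:
  y_{n+1} = y_n + z·[7/11·y_n + 4/11·y_{n+1}] ⇒ (1 − 4/11z)y_{n+1} = (1 + 7/11z)y_n
  R(z) = (1 + 7/11z)/(1 − 4/11z).

Need |R(x)|<1, x<0.
x=-1.36: |R|=0.0900
R=−1: 1+7/11x = −1+4/11x ⇒ -3/11x=2 ⇒ x=2/(-3/11)=-7.3333
Confirm numerically:
  x=-7.121: |R|=0.98387 <1
  x=-6.787: |R|=0.95704 <1
  x=-5.069: |R|=0.78280 <1
  x=-4.627: |R|=0.72485 <1
  x=-7.824: |R|=1.03480 >1
  x=-7.573: |R|=1.01741 >1
  x=-7.438: |R|=1.00771 >1
Interval (-7.3333, 0).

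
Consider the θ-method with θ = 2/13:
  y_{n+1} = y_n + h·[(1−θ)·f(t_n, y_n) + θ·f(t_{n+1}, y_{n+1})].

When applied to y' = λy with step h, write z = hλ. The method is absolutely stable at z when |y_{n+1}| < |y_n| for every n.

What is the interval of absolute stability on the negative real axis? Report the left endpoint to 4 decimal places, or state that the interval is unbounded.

(-2.8889, 0).

On y'=λy, z=hλ:
  y_{n+1} = y_n + z·[11/13·y_n + 2/13·y_{n+1}] ⇒ (1 − 2/13z)y_{n+1} = (1 + 11/13z)y_n
  so R(z) = (1 + 11/13z)/(1 − 2/13z).

Solve |R(x)|<1 on ℝ⁻.
x=-1.41: |R|=0.1587
R=−1: 1+11/13x = −1+2/13x ⇒ -9/13x=2 ⇒ x=2/(-9/13)=-2.8889
Confirm numerically:
  x=-2.841: |R|=0.97693 <1
  x=-1.994: |R|=0.52590 <1
  x=-1.934: |R|=0.49051 <1
  x=-1.477: |R|=0.20352 <1
  x=-3.338: |R|=1.20543 >1
  x=-2.982: |R|=1.04419 >1
  x=-2.919: |R|=1.01439 >1
Interval (-2.8889, 0).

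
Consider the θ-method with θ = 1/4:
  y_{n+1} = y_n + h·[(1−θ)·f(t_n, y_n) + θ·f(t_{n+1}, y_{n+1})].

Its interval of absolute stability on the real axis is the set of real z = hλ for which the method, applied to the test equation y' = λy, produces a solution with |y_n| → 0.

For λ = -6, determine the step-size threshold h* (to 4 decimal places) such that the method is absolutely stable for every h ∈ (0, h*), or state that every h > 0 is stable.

Test eqn y'=λy, z=hλ:
  y_{n+1} = y_n + z·[3/4·y_n + 1/4·y_{n+1}] ⇒ (1 − 1/4z)y_{n+1} = (1 + 3/4z)y_n
  R(z) = (1 + 3/4z)/(1 − 1/4z).

Need |R(x)|<1, x<0.
x=-1.64: |R|=0.1631
R=−1: 1+3/4x = −1+1/4x ⇒ -1/2x=2 ⇒ x=2/(-1/2)=-4.0000
Confirm numerically:
  x=-3.763: |R|=0.93894 <1
  x=-3.093: |R|=0.74425 <1
  x=-1.644: |R|=0.16513 <1
  x=-4.263: |R|=1.06366 >1
  x=-4.061: |R|=1.01513 >1
Stable set (-4.0000, 0).

(-4.0000,0); λ=-6 ⇒ h* = (4)/6 = 0.6667.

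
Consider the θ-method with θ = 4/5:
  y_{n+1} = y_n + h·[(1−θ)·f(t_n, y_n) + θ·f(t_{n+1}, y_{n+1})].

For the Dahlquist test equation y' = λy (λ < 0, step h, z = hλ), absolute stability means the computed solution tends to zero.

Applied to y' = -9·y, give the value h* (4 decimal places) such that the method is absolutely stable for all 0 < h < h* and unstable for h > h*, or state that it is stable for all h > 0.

Set f=λy, z=hλ:
  y_{n+1} = y_n + z·[1/5·y_n + 4/5·y_{n+1}] ⇒ (1 − 4/5z)y_{n+1} = (1 + 1/5z)y_n
  ⇒ R(z) = (1 + 1/5z)/(1 − 4/5z).

Find x<0 with |R(x)|<1.
x=-0.51: |R|=0.6378
x=-2: |R|=0.2308
x=-10: |R|=0.1111
x=-100: |R|=0.2346
θ=4/5≥1/2 ⇒ |1+1/5x|<|1−4/5x| ∀x<0 ⇒ stable on all of ℝ⁻.

interval (−∞, 0). Any h>0 works for λ=-9.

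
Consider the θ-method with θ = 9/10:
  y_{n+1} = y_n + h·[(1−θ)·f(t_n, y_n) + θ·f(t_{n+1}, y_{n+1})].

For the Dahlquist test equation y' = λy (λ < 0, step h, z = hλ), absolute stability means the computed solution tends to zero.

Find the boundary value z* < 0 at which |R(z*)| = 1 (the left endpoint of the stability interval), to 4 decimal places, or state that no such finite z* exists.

(−∞, 0) — no finite endpoint.

With y'=λy (z=hλ):
  y_{n+1} = y_n + z·[1/10·y_n + 9/10·y_{n+1}] ⇒ (1 − 9/10z)y_{n+1} = (1 + 1/10z)y_n
  R(z) = (1 + 1/10z)/(1 − 9/10z).

Boundary: |R(x)|=1, x<0.
x=-1.49: |R|=0.3635
x=-2: |R|=0.2857
x=-10: |R|=0.0000
x=-100: |R|=0.0989
θ=9/10≥1/2 ⇒ |1+1/10x|<|1−9/10x| ∀x<0 ⇒ stable on all of ℝ⁻.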